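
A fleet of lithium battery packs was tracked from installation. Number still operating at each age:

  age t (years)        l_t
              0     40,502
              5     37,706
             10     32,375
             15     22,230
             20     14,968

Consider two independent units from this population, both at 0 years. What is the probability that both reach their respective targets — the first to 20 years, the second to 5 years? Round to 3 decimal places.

0.344

p₁ = l_20/l_0 = 14,968/40,502 = 0.369562; p₂ = l_5/l_0 = 37,706/40,502 = 0.930966.
P(both) = p₁ × p₂ = 0.369562 × 0.930966 = 0.344050.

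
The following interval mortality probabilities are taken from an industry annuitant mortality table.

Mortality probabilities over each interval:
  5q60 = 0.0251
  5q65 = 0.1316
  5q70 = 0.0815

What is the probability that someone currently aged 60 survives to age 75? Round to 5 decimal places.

15p60 = (1 − 0.0251) × (1 − 0.1316) × (1 − 0.0815).
= 0.9749 × 0.8684 × 0.9185 = 0.777605.

0.77761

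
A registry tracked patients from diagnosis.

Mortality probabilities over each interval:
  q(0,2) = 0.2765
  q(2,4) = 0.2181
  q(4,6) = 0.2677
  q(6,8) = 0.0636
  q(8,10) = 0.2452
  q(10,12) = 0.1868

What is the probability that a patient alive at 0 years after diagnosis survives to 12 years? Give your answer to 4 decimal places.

Survival from 0 to 12 is the product of surviving each interval: (1 − 0.2765) × (1 − 0.2181) × (1 − 0.2677) × (1 − 0.0636) × (1 − 0.2452) × (1 − 0.1868).
= 0.7235 × 0.7819 × 0.7323 × 0.9364 × 0.7548 × 0.8132 = 0.238106.

0.2381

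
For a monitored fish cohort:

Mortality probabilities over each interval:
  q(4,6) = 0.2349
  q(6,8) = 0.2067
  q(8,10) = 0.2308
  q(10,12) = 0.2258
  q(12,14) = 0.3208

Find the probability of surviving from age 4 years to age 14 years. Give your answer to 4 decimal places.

Survival from 4 to 14 is the product of surviving each interval: (1 − 0.2349) × (1 − 0.2067) × (1 − 0.2308) × (1 − 0.2258) × (1 − 0.3208).
= 0.7651 × 0.7933 × 0.7692 × 0.7742 × 0.6792 = 0.245497.

0.2455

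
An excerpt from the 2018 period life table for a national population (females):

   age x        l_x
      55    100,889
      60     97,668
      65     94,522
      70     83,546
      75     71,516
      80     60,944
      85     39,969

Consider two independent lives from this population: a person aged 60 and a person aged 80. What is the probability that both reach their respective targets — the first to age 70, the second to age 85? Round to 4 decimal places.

0.5610

p₁ = l_70/l_60 = 83,546/97,668 = 0.855408; p₂ = l_85/l_80 = 39,969/60,944 = 0.655832.
P(both) = p₁ × p₂ = 0.855408 × 0.655832 = 0.561004.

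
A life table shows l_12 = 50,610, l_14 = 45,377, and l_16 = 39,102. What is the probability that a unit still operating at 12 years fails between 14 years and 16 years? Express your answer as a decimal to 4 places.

This is the probability of reaching 14 but not 16, conditional on being operational at 12: (l_14 − l_16) / l_12.
= (45,377 − 39,102) / 50,610 = 6,275 / 50,610 = 0.123987.

0.1240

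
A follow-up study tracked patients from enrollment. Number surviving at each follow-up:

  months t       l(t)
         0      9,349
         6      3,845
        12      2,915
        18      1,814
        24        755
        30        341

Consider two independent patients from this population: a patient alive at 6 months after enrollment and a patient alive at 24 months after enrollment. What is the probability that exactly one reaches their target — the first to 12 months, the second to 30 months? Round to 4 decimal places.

0.5250

p₁ = l(12)/l(6) = 2,915/3,845 = 0.758127; p₂ = l(30)/l(24) = 341/755 = 0.451656.
P(exactly one) = p₁(1−p₂) + (1−p₁)p₂ = 0.415714 + 0.109243 = 0.524958.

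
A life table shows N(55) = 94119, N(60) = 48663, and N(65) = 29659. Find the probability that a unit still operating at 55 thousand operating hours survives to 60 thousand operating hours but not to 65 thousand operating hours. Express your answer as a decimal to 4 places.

0.2019

This is the probability of reaching 60 but not 65, conditional on being operational at 55: (N(60) − N(65)) / N(55).
= (48663 − 29659) / 94119 = 19004 / 94119 = 0.201915.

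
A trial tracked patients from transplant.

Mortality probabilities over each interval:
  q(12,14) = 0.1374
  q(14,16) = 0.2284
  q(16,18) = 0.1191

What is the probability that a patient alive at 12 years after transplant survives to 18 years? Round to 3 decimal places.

The overall survival probability is (1 − 0.1374) × (1 − 0.2284) × (1 − 0.1191).
= 0.8626 × 0.7716 × 0.8809 = 0.586311.

0.586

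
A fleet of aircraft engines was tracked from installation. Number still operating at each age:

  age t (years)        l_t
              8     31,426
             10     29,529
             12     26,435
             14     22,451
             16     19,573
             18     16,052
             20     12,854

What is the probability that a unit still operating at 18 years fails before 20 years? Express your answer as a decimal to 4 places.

P(fail before 20 | operational at 18) = 1 − l_20/l_18 = 1 − 12,854/16,052 = (3,198)/16,052 = 0.199228.

0.1992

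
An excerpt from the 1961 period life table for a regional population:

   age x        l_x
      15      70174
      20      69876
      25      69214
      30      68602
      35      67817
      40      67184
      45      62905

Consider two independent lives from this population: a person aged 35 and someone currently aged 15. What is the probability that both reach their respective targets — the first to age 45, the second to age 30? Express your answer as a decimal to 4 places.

0.9068

p₁ = l_45/l_35 = 62905/67817 = 0.927570; p₂ = l_30/l_15 = 68602/70174 = 0.977599.
P(both) = p₁ × p₂ = 0.927570 × 0.977599 = 0.906792.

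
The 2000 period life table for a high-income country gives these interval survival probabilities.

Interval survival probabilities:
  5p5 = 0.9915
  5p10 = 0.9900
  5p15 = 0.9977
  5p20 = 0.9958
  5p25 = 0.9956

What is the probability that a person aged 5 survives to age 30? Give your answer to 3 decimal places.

Chaining the interval survival probabilities: 0.9915 × 0.9900 × 0.9977 × 0.9958 × 0.9956.
= 0.970923.

0.971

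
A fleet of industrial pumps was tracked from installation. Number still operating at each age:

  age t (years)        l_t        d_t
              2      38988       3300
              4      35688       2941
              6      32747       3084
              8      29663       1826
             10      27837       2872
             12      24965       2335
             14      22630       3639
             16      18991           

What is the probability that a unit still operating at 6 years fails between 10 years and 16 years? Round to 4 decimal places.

This is the probability of reaching 10 but not 16, conditional on being operational at 6: (l_10 − l_16) / l_6.
= (27837 − 18991) / 32747 = 8846 / 32747 = 0.270132.

0.2701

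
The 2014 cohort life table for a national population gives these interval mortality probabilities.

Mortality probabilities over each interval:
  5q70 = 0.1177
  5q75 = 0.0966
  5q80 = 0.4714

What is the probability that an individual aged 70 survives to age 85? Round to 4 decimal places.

The overall survival probability is (1 − 0.1177) × (1 − 0.0966) × (1 − 0.4714).
= 0.8823 × 0.9034 × 0.5286 = 0.421331.

0.4213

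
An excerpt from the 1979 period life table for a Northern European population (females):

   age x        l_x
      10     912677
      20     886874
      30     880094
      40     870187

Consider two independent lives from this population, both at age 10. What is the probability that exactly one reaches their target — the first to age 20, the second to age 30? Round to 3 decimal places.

0.062

p₁ = l_20/l_10 = 886874/912677 = 0.971728; p₂ = l_30/l_10 = 880094/912677 = 0.964300.
P(exactly one) = p₁(1−p₂) + (1−p₁)p₂ = 0.034691 + 0.027263 = 0.061953.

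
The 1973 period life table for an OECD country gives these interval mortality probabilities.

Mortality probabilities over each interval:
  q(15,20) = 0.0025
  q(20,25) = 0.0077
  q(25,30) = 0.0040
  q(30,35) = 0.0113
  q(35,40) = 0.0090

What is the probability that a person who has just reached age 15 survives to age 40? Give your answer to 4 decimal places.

Chaining the interval survival probabilities: (1 − 0.0025) × (1 − 0.0077) × (1 − 0.0040) × (1 − 0.0113) × (1 − 0.0090).
= 0.9975 × 0.9923 × 0.9960 × 0.9887 × 0.9910 = 0.965947.

0.9659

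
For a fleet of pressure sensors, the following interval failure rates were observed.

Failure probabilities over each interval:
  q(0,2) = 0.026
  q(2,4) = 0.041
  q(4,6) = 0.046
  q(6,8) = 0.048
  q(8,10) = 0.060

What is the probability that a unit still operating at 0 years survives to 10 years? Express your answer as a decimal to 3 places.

0.797

P(survive 0→10) = (1 − 0.026) × (1 − 0.041) × (1 − 0.046) × (1 − 0.048) × (1 − 0.060).
= 0.974 × 0.959 × 0.954 × 0.952 × 0.940 = 0.797427.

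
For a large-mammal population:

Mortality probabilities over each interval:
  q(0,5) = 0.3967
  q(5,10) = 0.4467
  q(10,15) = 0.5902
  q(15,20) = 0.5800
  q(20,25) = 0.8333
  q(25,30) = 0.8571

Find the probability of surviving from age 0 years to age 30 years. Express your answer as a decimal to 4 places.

0.0014

The overall survival probability is (1 − 0.3967) × (1 − 0.4467) × (1 − 0.5902) × (1 − 0.5800) × (1 − 0.8333) × (1 − 0.8571).
= 0.6033 × 0.5533 × 0.4098 × 0.4200 × 0.1667 × 0.1429 = 0.001369.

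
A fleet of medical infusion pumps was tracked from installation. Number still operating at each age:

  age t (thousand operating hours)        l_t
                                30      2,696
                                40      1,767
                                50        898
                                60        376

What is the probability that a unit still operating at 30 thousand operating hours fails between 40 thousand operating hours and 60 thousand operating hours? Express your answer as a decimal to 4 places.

0.5159

This is the probability of reaching 40 but not 60, conditional on being operational at 30: (l_40 − l_60) / l_30.
= (1,767 − 376) / 2,696 = 1,391 / 2,696 = 0.515950.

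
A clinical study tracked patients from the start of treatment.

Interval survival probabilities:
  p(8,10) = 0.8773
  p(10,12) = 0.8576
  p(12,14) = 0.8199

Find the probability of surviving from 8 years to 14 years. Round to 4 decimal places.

0.6169

Chaining the interval survival probabilities: 0.8773 × 0.8576 × 0.8199.
= 0.616870.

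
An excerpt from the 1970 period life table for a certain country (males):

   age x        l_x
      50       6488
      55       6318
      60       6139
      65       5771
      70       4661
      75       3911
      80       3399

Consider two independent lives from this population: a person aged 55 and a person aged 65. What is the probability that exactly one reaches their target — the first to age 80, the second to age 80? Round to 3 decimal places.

p₁ = l_80/l_55 = 3399/6318 = 0.537987; p₂ = l_80/l_65 = 3399/5771 = 0.588979.
P(exactly one) = p₁(1−p₂) + (1−p₁)p₂ = 0.221124 + 0.272116 = 0.493240.

0.493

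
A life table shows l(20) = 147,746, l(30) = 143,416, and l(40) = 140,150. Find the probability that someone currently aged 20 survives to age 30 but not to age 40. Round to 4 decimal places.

This is the probability of reaching 30 but not 40, conditional on being alive at 20: (l(30) − l(40)) / l(20).
= (143,416 − 140,150) / 147,746 = 3,266 / 147,746 = 0.022106.

0.0221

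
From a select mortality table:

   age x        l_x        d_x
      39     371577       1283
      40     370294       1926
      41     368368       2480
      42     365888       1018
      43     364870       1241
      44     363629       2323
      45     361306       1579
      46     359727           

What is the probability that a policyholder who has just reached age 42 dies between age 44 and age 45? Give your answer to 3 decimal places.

We want 2|1q42 = (l_44 − l_45)/l_42.
This is the probability of reaching 44 but not 45, conditional on being alive at 42: (l_44 − l_45) / l_42.
= (363629 − 361306) / 365888 = 2323 / 365888 = 0.006349.

0.006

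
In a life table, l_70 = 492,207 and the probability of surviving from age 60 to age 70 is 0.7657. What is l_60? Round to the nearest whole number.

l_60 = l_70 / p = 492,207 / 0.7657 = 642820.

642820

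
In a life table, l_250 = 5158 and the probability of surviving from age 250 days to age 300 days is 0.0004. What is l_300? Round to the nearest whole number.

l_300 = l_250 × p = 5158 × 0.0004 = 2.

2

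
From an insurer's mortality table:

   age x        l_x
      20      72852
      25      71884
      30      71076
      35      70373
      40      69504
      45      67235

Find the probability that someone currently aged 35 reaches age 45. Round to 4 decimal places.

The conditional survival probability is l_45/l_35 = 67235/70373 = 0.955409.

0.9554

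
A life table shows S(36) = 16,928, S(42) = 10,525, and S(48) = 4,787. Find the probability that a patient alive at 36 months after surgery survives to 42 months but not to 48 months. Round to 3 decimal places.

0.339

This is the probability of reaching 42 but not 48, conditional on being alive at 36: (S(42) − S(48)) / S(36).
= (10,525 − 4,787) / 16,928 = 5,738 / 16,928 = 0.338965.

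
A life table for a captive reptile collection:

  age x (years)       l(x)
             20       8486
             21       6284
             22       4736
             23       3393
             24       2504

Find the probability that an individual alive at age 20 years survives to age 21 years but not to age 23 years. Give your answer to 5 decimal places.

0.34068

This is the probability of reaching 21 but not 23, conditional on being alive at 20: (l(21) − l(23)) / l(20).
= (6284 − 3393) / 8486 = 2891 / 8486 = 0.340679.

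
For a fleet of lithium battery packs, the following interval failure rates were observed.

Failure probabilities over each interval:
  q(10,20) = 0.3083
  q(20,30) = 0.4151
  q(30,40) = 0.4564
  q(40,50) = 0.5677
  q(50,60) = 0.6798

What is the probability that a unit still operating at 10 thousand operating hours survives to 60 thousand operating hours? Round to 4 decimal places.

0.0304

The overall survival probability is (1 − 0.3083) × (1 − 0.4151) × (1 − 0.4564) × (1 − 0.5677) × (1 − 0.6798).
= 0.6917 × 0.5849 × 0.5436 × 0.4323 × 0.3202 = 0.030443.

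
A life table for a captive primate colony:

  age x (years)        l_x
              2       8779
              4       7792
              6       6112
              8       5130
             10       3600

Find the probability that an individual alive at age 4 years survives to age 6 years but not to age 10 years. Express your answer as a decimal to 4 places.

0.3224

This is the probability of reaching 6 but not 10, conditional on being alive at 4: (l_6 − l_10) / l_4.
= (6112 − 3600) / 7792 = 2512 / 7792 = 0.322382.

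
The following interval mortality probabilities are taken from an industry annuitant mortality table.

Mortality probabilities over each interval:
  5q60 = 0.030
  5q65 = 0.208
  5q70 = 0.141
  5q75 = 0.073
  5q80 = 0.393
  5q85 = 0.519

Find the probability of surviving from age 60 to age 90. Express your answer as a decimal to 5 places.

The overall survival probability is (1 − 0.030) × (1 − 0.208) × (1 − 0.141) × (1 − 0.073) × (1 − 0.393) × (1 − 0.519).
= 0.970 × 0.792 × 0.859 × 0.927 × 0.607 × 0.481 = 0.178609.

0.17861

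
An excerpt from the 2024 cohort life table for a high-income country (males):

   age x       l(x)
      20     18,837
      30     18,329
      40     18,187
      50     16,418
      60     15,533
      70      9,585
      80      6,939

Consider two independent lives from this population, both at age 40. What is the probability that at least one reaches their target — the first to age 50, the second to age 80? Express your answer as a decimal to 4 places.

0.9398

p₁ = l(50)/l(40) = 16,418/18,187 = 0.902733; p₂ = l(80)/l(40) = 6,939/18,187 = 0.381536.
P(at least one) = 1 − (1−p₁)(1−p₂) = 1 − 0.097267 × 0.618464 = 0.939844.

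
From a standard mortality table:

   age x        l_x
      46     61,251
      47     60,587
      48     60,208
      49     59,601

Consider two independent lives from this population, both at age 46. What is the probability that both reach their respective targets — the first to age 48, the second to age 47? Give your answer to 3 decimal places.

p₁ = l_48/l_46 = 60,208/61,251 = 0.982972; p₂ = l_47/l_46 = 60,587/61,251 = 0.989159.
P(both) = p₁ × p₂ = 0.982972 × 0.989159 = 0.972316.

0.972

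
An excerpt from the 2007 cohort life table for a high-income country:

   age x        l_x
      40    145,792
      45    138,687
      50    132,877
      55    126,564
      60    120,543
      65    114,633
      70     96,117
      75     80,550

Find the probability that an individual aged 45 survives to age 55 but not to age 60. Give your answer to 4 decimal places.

This is the probability of reaching 55 but not 60, conditional on being alive at 45: (l_55 − l_60) / l_45.
= (126,564 − 120,543) / 138,687 = 6,021 / 138,687 = 0.043414.

0.0434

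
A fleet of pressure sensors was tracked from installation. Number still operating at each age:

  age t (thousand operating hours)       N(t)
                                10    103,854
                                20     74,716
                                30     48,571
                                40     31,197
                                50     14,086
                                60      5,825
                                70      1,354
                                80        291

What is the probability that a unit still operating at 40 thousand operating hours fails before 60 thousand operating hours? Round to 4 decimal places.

0.8133

P(fail before 60 | operational at 40) = 1 − N(60)/N(40) = 1 − 5,825/31,197 = (25,372)/31,197 = 0.813283.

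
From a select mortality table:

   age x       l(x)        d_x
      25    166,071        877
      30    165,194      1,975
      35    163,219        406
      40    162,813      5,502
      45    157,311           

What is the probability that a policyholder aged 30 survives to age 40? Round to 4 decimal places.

0.9856

The conditional survival probability is l(40)/l(30) = 162,813/165,194 = 0.985587.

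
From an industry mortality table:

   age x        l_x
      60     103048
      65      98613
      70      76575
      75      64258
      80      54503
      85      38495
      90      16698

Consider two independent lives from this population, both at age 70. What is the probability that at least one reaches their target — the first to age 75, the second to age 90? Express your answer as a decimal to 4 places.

p₁ = l_75/l_70 = 64258/76575 = 0.839151; p₂ = l_90/l_70 = 16698/76575 = 0.218061.
P(at least one) = 1 − (1−p₁)(1−p₂) = 1 − 0.160849 × 0.781939 = 0.874226.

0.8742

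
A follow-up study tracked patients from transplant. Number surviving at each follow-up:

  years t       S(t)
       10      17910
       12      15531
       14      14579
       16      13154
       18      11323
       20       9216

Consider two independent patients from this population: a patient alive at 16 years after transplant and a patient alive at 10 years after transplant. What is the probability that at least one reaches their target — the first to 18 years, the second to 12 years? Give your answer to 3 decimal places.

p₁ = S(18)/S(16) = 11323/13154 = 0.860803; p₂ = S(12)/S(10) = 15531/17910 = 0.867169.
P(at least one) = 1 − (1−p₁)(1−p₂) = 1 − 0.139197 × 0.132831 = 0.981510.

0.982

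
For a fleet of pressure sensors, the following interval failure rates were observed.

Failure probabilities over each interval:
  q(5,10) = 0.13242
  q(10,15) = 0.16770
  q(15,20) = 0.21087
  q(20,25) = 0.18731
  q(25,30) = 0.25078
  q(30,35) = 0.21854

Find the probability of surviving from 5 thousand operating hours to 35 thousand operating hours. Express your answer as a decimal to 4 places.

0.2711

P(survive 5→35) = (1 − 0.13242) × (1 − 0.16770) × (1 − 0.21087) × (1 − 0.18731) × (1 − 0.25078) × (1 − 0.21854).
= 0.86758 × 0.83230 × 0.78913 × 0.81269 × 0.74922 × 0.78146 = 0.271131.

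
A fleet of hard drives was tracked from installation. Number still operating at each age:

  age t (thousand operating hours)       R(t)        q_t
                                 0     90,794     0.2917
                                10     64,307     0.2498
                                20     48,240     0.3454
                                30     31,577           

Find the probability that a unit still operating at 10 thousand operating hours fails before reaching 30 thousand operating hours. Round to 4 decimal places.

P(fail before 30 | operational at 10) = 1 − R(30)/R(10) = 1 − 31,577/64,307 = (32,730)/64,307 = 0.508965.

0.5090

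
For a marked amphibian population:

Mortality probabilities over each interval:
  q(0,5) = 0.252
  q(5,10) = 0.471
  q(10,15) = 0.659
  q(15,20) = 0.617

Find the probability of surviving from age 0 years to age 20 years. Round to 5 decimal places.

0.05168

The overall survival probability is (1 − 0.252) × (1 − 0.471) × (1 − 0.659) × (1 − 0.617).
= 0.748 × 0.529 × 0.341 × 0.383 = 0.051679.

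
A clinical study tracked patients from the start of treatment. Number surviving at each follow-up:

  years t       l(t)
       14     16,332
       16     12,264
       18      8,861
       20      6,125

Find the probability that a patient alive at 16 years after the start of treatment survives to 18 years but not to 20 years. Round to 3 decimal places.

0.223

This is the probability of reaching 18 but not 20, conditional on being alive at 16: (l(18) − l(20)) / l(16).
= (8,861 − 6,125) / 12,264 = 2,736 / 12,264 = 0.223092.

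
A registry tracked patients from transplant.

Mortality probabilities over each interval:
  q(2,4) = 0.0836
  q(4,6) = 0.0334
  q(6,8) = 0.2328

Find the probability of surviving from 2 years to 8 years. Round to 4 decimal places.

Chaining the interval survival probabilities: (1 − 0.0836) × (1 − 0.0334) × (1 − 0.2328).
= 0.9164 × 0.9666 × 0.7672 = 0.679580.

0.6796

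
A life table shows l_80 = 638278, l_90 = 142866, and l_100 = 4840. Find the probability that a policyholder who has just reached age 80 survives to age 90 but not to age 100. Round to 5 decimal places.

0.21625

We want 10|10q80 = (l_90 − l_100)/l_80.
This is the probability of reaching 90 but not 100, conditional on being alive at 80: (l_90 − l_100) / l_80.
= (142866 − 4840) / 638278 = 138026 / 638278 = 0.216247.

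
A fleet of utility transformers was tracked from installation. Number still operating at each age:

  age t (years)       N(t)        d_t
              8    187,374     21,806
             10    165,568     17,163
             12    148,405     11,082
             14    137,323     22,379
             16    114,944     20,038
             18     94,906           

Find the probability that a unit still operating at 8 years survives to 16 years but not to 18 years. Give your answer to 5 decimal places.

0.10694

This is the probability of reaching 16 but not 18, conditional on being operational at 8: (N(16) − N(18)) / N(8).
= (114,944 − 94,906) / 187,374 = 20,038 / 187,374 = 0.106941.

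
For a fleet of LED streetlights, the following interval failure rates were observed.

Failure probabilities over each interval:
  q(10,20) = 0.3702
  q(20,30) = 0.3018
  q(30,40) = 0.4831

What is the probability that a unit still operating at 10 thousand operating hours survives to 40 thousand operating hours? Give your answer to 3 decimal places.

P(survive 10→40) = (1 − 0.3702) × (1 − 0.3018) × (1 − 0.4831).
= 0.6298 × 0.6982 × 0.5169 = 0.227295.

0.227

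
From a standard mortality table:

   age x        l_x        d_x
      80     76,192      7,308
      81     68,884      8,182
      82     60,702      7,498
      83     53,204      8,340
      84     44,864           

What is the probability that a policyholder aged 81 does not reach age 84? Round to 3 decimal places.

P(die before 84 | alive at 81) = 1 − l_84/l_81 = 1 − 44,864/68,884 = (24,020)/68,884 = 0.348702.

0.349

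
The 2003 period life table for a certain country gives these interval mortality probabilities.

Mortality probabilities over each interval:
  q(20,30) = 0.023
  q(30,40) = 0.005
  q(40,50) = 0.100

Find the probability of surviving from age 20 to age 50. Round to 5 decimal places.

Survival from 20 to 50 is the product of surviving each interval: (1 − 0.023) × (1 − 0.005) × (1 − 0.100).
= 0.977 × 0.995 × 0.900 = 0.874904.

0.87490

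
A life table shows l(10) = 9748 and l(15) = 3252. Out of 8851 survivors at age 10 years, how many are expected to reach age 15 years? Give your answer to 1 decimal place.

The relevant probability is 3252/9748 = 0.333607.
Expected number = 8851 × 0.333607 = 2952.8.

2952.8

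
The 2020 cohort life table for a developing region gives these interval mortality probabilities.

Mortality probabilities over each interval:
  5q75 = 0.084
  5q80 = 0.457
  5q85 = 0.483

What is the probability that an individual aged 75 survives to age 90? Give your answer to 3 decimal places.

Survival from 75 to 90 is the product of surviving each interval: (1 − 0.084) × (1 − 0.457) × (1 − 0.483).
= 0.916 × 0.543 × 0.517 = 0.257150.

0.257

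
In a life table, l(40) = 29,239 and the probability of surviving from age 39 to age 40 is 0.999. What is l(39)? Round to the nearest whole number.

29268

l(39) = l(40) / p = 29,239 / 0.999 = 29268.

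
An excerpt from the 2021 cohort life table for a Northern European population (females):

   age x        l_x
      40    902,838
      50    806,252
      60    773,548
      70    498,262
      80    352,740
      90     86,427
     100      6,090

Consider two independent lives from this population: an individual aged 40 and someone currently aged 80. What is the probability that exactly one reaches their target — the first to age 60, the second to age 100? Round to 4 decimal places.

0.8445

p₁ = l_60/l_40 = 773,548/902,838 = 0.856796; p₂ = l_100/l_80 = 6,090/352,740 = 0.017265.
P(exactly one) = p₁(1−p₂) + (1−p₁)p₂ = 0.842003 + 0.002472 = 0.844476.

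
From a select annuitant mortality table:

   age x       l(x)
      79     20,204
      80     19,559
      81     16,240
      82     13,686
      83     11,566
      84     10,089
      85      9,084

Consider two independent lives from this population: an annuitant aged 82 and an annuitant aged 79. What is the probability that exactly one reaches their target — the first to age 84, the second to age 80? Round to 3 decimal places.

p₁ = l(84)/l(82) = 10,089/13,686 = 0.737177; p₂ = l(80)/l(79) = 19,559/20,204 = 0.968076.
P(exactly one) = p₁(1−p₂) + (1−p₁)p₂ = 0.023534 + 0.254433 = 0.277966.

0.278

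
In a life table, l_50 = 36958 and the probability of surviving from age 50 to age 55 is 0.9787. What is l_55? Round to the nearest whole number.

36171

l_55 = l_50 × p = 36958 × 0.9787 = 36171.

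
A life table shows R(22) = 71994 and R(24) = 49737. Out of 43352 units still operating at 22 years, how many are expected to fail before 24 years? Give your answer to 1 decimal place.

13402.3

The relevant probability is 1 − 49737/71994 = 0.309151.
Expected number = 43352 × 0.309151 = 13402.3.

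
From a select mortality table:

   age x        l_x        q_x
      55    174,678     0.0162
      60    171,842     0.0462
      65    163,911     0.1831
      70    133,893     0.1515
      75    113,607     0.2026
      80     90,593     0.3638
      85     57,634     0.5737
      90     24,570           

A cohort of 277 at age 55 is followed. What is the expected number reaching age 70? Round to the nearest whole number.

The relevant probability is 133,893/174,678 = 0.766513.
Expected number = 277 × 0.766513 = 212.

212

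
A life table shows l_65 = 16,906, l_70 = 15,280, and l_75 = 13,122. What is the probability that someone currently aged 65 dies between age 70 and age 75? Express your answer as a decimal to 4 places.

This is the probability of reaching 70 but not 75, conditional on being alive at 65: (l_70 − l_75) / l_65.
= (15,280 − 13,122) / 16,906 = 2,158 / 16,906 = 0.127647.

0.1276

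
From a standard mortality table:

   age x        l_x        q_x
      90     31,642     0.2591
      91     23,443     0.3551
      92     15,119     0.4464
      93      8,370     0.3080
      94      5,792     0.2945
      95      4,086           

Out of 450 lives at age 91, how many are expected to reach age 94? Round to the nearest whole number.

111

The relevant probability is 5,792/23,443 = 0.247067.
Expected number = 450 × 0.247067 = 111.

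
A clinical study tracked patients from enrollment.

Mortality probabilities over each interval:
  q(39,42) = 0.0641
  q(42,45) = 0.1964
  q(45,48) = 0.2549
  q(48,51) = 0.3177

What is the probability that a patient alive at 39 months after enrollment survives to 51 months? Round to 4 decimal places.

Survival from 39 to 51 is the product of surviving each interval: (1 − 0.0641) × (1 − 0.1964) × (1 − 0.2549) × (1 − 0.3177).
= 0.9359 × 0.8036 × 0.7451 × 0.6823 = 0.382348.

0.3823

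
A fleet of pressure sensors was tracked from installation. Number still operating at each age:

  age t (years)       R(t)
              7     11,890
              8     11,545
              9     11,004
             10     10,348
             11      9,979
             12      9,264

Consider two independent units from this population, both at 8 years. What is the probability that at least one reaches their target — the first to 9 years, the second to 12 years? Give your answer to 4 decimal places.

0.9907

p₁ = R(9)/R(8) = 11,004/11,545 = 0.953140; p₂ = R(12)/R(8) = 9,264/11,545 = 0.802425.
P(at least one) = 1 − (1−p₁)(1−p₂) = 1 − 0.046860 × 0.197575 = 0.990742.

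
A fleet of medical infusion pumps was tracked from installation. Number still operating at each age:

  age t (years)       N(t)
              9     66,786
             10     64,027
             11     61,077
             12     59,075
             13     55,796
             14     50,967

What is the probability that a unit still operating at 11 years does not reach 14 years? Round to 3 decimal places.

0.166

P(fail before 14 | operational at 11) = 1 − N(14)/N(11) = 1 − 50,967/61,077 = (10,110)/61,077 = 0.165529.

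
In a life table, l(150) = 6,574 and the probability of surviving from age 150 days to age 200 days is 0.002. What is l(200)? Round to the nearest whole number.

l(200) = l(150) × p = 6,574 × 0.002 = 13.

13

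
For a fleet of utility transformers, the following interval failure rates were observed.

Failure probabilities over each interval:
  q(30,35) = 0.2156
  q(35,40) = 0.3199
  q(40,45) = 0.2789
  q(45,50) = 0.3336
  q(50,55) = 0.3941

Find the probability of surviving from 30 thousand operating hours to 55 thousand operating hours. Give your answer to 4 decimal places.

The overall survival probability is (1 − 0.2156) × (1 − 0.3199) × (1 − 0.2789) × (1 − 0.3336) × (1 − 0.3941).
= 0.7844 × 0.6801 × 0.7211 × 0.6664 × 0.6059 = 0.155325.

0.1553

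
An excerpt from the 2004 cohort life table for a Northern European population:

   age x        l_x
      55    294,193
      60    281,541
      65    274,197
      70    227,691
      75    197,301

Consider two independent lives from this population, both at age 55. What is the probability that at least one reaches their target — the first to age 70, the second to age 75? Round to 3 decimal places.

0.926

p₁ = l_70/l_55 = 227,691/294,193 = 0.773951; p₂ = l_75/l_55 = 197,301/294,193 = 0.670652.
P(at least one) = 1 − (1−p₁)(1−p₂) = 1 − 0.226049 × 0.329348 = 0.925551.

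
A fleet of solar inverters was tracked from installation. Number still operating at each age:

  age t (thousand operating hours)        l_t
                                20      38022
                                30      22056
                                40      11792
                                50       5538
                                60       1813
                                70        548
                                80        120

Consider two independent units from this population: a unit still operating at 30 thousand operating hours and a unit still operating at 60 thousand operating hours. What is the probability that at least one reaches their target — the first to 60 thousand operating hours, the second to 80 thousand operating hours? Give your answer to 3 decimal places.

0.143

p₁ = l_60/l_30 = 1813/22056 = 0.082200; p₂ = l_80/l_60 = 120/1813 = 0.066189.
P(at least one) = 1 − (1−p₁)(1−p₂) = 1 − 0.917800 × 0.933811 = 0.142948.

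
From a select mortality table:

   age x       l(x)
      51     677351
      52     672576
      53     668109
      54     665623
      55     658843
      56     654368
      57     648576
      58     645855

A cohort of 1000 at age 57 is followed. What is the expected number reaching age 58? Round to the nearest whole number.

996

The relevant probability is 645855/648576 = 0.995805.
Expected number = 1000 × 0.995805 = 996.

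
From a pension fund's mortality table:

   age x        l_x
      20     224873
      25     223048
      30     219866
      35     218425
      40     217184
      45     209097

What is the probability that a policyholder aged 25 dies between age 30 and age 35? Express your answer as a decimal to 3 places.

0.006

We want 5|5q25 = (l_30 − l_35)/l_25.
This is the probability of reaching 30 but not 35, conditional on being alive at 25: (l_30 − l_35) / l_25.
= (219866 − 218425) / 223048 = 1441 / 223048 = 0.006460.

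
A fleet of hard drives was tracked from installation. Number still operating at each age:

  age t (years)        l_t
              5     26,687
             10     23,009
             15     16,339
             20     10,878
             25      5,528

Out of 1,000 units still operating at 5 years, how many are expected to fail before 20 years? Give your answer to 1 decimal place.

The relevant probability is 1 − 10,878/26,687 = 0.592386.
Expected number = 1,000 × 0.592386 = 592.4.

592.4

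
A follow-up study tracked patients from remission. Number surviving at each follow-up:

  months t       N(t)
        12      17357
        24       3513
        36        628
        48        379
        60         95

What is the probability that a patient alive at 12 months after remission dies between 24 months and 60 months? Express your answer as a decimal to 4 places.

This is the probability of reaching 24 but not 60, conditional on being alive at 12: (N(24) − N(60)) / N(12).
= (3513 − 95) / 17357 = 3418 / 17357 = 0.196923.

0.1969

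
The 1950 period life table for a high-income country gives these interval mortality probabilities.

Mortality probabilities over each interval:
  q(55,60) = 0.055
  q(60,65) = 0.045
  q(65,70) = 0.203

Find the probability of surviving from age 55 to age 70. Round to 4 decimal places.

0.7193

The overall survival probability is (1 − 0.055) × (1 − 0.045) × (1 − 0.203).
= 0.945 × 0.955 × 0.797 = 0.719273.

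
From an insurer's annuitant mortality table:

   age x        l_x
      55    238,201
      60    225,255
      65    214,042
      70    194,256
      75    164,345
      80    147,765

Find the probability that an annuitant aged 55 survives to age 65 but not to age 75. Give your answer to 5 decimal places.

This is the probability of reaching 65 but not 75, conditional on being alive at 55: (l_65 − l_75) / l_55.
= (214,042 − 164,345) / 238,201 = 49,697 / 238,201 = 0.208635.

0.20863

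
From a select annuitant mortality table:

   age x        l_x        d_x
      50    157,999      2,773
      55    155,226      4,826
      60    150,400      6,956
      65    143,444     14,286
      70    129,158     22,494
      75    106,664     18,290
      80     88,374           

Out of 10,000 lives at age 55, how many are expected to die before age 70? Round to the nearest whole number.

1679

The relevant probability is 1 − 129,158/155,226 = 0.167936.
Expected number = 10,000 × 0.167936 = 1679.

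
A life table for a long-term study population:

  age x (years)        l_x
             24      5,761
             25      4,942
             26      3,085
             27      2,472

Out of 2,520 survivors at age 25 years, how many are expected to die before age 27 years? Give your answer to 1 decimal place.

The relevant probability is 1 − 2,472/4,942 = 0.499798.
Expected number = 2,520 × 0.499798 = 1259.5.

1259.5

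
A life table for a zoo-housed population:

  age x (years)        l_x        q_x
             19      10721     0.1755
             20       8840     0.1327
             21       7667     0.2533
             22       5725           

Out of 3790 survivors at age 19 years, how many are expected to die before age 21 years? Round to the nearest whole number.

1080

The relevant probability is 1 − 7667/10721 = 0.284861.
Expected number = 3790 × 0.284861 = 1080.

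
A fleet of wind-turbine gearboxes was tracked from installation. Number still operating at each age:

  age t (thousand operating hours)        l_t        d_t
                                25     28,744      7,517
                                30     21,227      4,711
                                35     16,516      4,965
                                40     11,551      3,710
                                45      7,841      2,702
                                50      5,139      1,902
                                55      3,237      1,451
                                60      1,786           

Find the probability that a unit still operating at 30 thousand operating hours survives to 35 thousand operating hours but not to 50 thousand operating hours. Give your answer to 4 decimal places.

This is the probability of reaching 35 but not 50, conditional on being operational at 30: (l_35 − l_50) / l_30.
= (16,516 − 5,139) / 21,227 = 11,377 / 21,227 = 0.535968.

0.5360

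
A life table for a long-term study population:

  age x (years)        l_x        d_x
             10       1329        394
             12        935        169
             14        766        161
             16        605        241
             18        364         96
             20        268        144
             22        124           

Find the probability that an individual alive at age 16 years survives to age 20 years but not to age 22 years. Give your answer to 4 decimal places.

0.2380

This is the probability of reaching 20 but not 22, conditional on being alive at 16: (l_20 − l_22) / l_16.
= (268 − 124) / 605 = 144 / 605 = 0.238017.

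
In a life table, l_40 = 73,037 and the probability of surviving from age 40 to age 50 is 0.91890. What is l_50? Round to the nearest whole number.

l_50 = l_40 × p = 73,037 × 0.91890 = 67114.

67114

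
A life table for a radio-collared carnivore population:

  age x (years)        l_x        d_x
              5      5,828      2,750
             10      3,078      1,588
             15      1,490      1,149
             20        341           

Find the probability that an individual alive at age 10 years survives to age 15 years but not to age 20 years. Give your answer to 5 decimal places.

0.37329

This is the probability of reaching 15 but not 20, conditional on being alive at 10: (l_15 − l_20) / l_10.
= (1,490 − 341) / 3,078 = 1,149 / 3,078 = 0.373294.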